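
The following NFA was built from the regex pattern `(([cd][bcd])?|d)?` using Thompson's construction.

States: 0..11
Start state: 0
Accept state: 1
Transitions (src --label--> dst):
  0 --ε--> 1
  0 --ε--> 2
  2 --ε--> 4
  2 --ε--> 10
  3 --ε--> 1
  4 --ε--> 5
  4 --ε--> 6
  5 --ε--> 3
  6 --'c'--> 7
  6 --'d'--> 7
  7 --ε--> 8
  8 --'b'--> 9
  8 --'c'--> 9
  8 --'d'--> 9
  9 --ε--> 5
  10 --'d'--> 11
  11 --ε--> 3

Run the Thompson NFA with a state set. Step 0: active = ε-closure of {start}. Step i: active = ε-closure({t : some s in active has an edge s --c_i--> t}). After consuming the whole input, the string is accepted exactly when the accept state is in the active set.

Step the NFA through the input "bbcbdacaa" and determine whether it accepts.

Answer: REJECT

Steps:
S₀ = ε-closure({0}) = {0,1,2,3,4,5,6,10}
'b' @ 1: {}  — state set empty
rest 'bcbdacaa' ignored (set empty)
after full input: {}  (accept=1 not in)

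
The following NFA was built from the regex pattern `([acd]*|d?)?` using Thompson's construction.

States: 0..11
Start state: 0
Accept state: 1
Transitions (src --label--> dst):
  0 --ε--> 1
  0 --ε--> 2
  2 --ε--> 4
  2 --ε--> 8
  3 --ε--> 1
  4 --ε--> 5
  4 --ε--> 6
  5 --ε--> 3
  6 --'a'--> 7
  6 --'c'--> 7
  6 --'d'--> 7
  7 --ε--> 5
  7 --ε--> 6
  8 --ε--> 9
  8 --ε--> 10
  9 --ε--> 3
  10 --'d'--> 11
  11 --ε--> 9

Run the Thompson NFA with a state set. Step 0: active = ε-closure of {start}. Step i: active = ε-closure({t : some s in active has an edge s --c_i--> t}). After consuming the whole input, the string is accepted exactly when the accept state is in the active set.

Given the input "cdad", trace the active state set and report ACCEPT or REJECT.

initial (ε-close {0}): {0,1,2,3,4,5,6,8,9,10}
'c' @ 1: {1,3,5,6,7}  [accepting]
'd' @ 2: {1,3,5,6,7}  [accepting]
'a' @ 3: {1,3,5,6,7}  [accepting]
'd' @ 4: {1,3,5,6,7}  [accepting]
after full input: {1,3,5,6,7}  (accept=1 in)

Answer: ACCEPT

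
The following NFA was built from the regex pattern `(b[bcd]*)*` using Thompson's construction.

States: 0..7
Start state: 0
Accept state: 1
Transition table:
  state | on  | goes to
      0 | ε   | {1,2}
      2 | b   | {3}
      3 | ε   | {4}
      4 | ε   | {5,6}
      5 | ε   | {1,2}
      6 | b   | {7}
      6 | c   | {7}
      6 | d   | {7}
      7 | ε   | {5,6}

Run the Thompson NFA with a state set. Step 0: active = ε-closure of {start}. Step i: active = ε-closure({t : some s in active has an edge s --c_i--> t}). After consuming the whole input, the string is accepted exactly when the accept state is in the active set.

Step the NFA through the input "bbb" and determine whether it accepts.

Answer: ACCEPT

Derivation:
initial (ε-close {0}): {0,1,2}
'b' @ 1: {1,2,3,4,5,6}  ✓accept
'b' @ 2: {1,2,3,4,5,6,7}  ✓accept
'b' @ 3: {1,2,3,4,5,6,7}  ✓accept
end set {1,2,3,4,5,6,7} — state 1 in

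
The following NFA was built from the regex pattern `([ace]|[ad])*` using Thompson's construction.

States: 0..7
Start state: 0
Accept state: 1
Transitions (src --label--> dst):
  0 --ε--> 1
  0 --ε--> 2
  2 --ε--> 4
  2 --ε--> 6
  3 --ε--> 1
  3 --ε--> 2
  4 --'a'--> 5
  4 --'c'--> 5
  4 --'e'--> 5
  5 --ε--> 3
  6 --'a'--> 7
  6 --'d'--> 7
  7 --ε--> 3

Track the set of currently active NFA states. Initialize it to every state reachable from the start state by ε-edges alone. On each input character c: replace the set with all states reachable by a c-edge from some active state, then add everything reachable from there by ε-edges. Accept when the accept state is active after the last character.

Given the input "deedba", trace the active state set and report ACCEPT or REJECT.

S₀ = ε-closure({0}) = {0,1,2,4,6}
'd' @ 1: {1,2,3,4,6,7}  ✓accept
'e' @ 2: {1,2,3,4,5,6}  ✓accept
'e' @ 3: {1,2,3,4,5,6}  ✓accept
'd' @ 4: {1,2,3,4,6,7}  ✓accept
'b' @ 5: {}  — state set empty
rest 'a' ignored (set empty)
final: {}; accept 1 not in set

Answer: REJECT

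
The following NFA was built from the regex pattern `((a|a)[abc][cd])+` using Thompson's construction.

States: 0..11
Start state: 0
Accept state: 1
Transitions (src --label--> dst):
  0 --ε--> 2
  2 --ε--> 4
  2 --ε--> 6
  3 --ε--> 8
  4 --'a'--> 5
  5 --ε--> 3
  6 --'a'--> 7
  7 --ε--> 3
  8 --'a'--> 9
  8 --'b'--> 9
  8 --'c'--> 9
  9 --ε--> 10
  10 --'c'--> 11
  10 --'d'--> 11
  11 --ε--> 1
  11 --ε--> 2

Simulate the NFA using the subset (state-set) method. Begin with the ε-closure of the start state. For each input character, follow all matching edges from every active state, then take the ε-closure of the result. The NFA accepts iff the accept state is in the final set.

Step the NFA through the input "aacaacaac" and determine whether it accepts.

start: ε-closure({0}) = {0,2,4,6}
'a' @ 1: {3,5,7,8}
'a' @ 2: {9,10}
'c' @ 3: {1,2,4,6,11}  [accepting]
'a' @ 4: {3,5,7,8}
'a' @ 5: {9,10}
'c' @ 6: {1,2,4,6,11}  [accepting]
'a' @ 7: {3,5,7,8}
'a' @ 8: {9,10}
'c' @ 9: {1,2,4,6,11}  [accepting]
after full input: {1,2,4,6,11}  (accept=1 in)

Answer: ACCEPT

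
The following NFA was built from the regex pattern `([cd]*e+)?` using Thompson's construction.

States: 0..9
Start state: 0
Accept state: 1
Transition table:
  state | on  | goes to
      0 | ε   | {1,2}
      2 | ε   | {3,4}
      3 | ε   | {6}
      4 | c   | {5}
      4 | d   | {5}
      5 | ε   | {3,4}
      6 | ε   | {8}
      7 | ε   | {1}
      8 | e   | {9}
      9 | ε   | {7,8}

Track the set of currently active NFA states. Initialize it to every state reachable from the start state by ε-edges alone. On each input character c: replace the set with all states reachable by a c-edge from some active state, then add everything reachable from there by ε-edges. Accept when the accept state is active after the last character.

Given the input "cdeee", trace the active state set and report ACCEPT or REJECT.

Answer: ACCEPT

Trace:
start: ε-closure({0}) = {0,1,2,3,4,6,8}
'c' @ 1: {3,4,5,6,8}
'd' @ 2: {3,4,5,6,8}
'e' @ 3: {1,7,8,9}  (accept∈set)
'e' @ 4: {1,7,8,9}  (accept∈set)
'e' @ 5: {1,7,8,9}  (accept∈set)
end set {1,7,8,9} — state 1 in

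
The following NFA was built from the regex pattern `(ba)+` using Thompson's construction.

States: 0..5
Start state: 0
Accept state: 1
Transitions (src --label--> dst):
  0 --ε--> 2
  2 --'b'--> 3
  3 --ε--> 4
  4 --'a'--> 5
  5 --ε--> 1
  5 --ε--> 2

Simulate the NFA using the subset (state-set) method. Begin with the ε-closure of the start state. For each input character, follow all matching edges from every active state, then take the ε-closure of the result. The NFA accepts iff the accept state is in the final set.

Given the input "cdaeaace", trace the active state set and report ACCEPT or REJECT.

Answer: REJECT

Trace:
S₀ = ε-closure({0}) = {0,2}
'c' @ 1: {}  — no active states
rest 'daeaace' ignored (set empty)
after full input: {}  (accept=1 not in)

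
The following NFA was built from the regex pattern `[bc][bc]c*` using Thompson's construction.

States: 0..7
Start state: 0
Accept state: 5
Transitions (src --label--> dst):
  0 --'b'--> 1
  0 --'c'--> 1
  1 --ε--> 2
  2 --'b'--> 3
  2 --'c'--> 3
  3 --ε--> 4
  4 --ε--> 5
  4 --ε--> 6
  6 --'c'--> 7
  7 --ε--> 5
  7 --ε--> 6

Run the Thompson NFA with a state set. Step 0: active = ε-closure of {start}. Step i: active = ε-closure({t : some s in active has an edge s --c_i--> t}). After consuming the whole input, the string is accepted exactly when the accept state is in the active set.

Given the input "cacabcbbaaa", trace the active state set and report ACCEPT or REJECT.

Answer: REJECT

Steps:
S₀ = ε-closure({0}) = {0}
'c' @ 1: {1,2}
'a' @ 2: {}  — state set empty
rest 'cabcbbaaa' ignored (set empty)
end set {} — state 5 not in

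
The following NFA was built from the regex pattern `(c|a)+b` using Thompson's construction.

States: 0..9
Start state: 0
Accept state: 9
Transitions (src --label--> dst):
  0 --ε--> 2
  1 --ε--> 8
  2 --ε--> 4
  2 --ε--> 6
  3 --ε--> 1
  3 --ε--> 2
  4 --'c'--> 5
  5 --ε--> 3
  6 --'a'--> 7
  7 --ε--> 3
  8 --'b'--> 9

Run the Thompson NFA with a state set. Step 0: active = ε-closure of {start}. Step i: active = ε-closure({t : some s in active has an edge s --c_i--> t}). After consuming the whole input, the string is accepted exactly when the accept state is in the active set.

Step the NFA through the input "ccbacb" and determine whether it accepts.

S₀ = ε-closure({0}) = {0,2,4,6}
'c' @ 1: {1,2,3,4,5,6,8}
'c' @ 2: {1,2,3,4,5,6,8}
'b' @ 3: {9}  (accept∈set)
'a' @ 4: {}  — dead — no transitions
rest 'cb' ignored (set empty)
end set {} — state 9 not in

Answer: REJECT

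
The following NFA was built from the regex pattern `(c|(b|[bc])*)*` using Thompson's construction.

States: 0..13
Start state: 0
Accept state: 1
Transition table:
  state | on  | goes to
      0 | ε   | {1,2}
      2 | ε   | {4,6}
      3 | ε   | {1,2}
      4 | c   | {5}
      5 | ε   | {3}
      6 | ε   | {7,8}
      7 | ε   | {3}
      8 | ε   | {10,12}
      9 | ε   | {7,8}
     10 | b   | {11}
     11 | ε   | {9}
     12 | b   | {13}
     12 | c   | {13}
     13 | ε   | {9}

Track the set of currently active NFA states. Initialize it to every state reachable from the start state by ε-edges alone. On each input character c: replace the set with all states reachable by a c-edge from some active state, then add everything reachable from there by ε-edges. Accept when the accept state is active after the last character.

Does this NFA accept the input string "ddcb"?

S₀ = ε-closure({0}) = {0,1,2,3,4,6,7,8,10,12}
'd' @ 1: {}  — state set empty
rest 'dcb' ignored (set empty)
end set {} — state 1 not in

Answer: REJECT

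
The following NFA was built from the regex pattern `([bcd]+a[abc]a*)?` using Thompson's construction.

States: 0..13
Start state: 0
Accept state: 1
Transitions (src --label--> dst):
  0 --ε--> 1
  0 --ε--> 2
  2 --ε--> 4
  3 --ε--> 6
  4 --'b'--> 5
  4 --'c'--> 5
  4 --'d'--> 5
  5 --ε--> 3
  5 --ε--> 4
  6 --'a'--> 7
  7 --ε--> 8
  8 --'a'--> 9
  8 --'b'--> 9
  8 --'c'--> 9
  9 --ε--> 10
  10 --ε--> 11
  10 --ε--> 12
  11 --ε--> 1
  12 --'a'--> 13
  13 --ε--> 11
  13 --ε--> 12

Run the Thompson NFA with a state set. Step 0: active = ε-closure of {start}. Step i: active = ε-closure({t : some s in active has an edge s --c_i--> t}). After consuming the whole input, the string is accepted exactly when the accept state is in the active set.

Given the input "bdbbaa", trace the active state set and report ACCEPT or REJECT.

Answer: ACCEPT

Trace:
start: ε-closure({0}) = {0,1,2,4}
'b' @ 1: {3,4,5,6}
'd' @ 2: {3,4,5,6}
'b' @ 3: {3,4,5,6}
'b' @ 4: {3,4,5,6}
'a' @ 5: {7,8}
'a' @ 6: {1,9,10,11,12}  [accepting]
final: {1,9,10,11,12}; accept 1 in set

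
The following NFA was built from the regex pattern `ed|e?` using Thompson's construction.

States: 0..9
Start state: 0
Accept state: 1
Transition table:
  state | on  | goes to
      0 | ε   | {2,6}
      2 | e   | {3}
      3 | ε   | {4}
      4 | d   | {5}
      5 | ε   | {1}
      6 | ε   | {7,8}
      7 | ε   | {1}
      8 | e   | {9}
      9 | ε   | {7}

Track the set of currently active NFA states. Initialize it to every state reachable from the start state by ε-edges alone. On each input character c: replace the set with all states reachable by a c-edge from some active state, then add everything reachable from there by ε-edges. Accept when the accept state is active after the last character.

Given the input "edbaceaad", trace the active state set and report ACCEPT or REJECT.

Answer: REJECT

Steps:
initial (ε-close {0}): {0,1,2,6,7,8}
'e' @ 1: {1,3,4,7,9}  [accepting]
'd' @ 2: {1,5}  [accepting]
'b' @ 3: {}  — dead — no transitions
rest 'aceaad' ignored (set empty)
end set {} — state 1 not in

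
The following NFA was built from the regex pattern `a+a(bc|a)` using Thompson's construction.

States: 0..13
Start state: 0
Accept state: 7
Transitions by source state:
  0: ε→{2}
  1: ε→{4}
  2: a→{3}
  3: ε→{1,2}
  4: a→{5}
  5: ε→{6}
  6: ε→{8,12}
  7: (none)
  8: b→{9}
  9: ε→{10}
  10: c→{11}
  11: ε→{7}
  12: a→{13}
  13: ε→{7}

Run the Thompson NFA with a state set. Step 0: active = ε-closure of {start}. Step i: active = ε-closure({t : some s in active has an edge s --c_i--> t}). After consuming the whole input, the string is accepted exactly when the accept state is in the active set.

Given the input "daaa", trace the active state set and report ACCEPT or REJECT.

Answer: REJECT

Derivation:
S₀ = ε-closure({0}) = {0,2}
'd' @ 1: {}  — no active states
rest 'aaa' ignored (set empty)
after full input: {}  (accept=7 not in)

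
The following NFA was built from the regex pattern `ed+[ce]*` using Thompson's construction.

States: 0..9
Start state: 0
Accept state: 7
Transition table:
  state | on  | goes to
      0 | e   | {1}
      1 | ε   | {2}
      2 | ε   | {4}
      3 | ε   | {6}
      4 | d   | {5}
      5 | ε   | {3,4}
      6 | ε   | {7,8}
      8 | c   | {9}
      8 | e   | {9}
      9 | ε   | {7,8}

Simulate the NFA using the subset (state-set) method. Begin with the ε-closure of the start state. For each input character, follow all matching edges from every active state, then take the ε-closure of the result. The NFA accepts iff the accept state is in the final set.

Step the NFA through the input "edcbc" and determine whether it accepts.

initial (ε-close {0}): {0}
'e' @ 1: {1,2,4}
'd' @ 2: {3,4,5,6,7,8}  (accept∈set)
'c' @ 3: {7,8,9}  (accept∈set)
'b' @ 4: {}  — state set empty
rest 'c' ignored (set empty)
after full input: {}  (accept=7 not in)

Answer: REJECT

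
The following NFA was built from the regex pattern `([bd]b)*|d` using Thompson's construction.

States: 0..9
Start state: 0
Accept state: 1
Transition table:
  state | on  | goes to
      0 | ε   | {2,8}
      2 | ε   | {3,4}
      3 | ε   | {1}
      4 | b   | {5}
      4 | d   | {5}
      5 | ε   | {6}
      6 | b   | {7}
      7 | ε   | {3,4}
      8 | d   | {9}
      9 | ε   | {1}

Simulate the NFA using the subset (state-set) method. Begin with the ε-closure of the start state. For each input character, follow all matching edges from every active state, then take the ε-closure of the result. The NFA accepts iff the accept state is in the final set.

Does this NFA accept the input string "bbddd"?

S₀ = ε-closure({0}) = {0,1,2,3,4,8}
'b' @ 1: {5,6}
'b' @ 2: {1,3,4,7}  ✓accept
'd' @ 3: {5,6}
'd' @ 4: {}  — state set empty
rest 'd' ignored (set empty)
final: {}; accept 1 not in set

Answer: REJECT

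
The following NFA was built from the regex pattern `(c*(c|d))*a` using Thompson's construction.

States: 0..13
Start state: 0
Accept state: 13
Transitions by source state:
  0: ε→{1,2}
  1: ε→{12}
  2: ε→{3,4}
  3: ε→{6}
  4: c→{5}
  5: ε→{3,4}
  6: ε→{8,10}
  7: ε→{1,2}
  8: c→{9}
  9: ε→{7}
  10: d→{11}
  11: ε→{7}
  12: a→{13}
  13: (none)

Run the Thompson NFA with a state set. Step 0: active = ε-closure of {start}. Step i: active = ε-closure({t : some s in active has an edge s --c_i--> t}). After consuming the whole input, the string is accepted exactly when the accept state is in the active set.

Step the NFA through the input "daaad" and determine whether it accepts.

initial (ε-close {0}): {0,1,2,3,4,6,8,10,12}
'd' @ 1: {1,2,3,4,6,7,8,10,11,12}
'a' @ 2: {13}  ✓accept
'a' @ 3: {}  — no active states
rest 'ad' ignored (set empty)
final: {}; accept 13 not in set

Answer: REJECT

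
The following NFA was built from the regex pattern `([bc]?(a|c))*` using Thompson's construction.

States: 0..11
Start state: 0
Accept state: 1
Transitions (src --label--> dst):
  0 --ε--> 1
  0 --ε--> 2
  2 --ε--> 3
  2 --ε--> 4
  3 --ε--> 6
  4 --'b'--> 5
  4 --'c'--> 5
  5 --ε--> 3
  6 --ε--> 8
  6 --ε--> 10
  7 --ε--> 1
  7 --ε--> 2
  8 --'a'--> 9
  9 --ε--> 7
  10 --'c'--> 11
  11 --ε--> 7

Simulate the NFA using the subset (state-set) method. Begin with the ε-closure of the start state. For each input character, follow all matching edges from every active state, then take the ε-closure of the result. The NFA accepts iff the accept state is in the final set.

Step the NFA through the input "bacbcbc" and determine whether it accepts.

Answer: ACCEPT

Trace:
start: ε-closure({0}) = {0,1,2,3,4,6,8,10}
'b' @ 1: {3,5,6,8,10}
'a' @ 2: {1,2,3,4,6,7,8,9,10}  (accept∈set)
'c' @ 3: {1,2,3,4,5,6,7,8,10,11}  (accept∈set)
'b' @ 4: {3,5,6,8,10}
'c' @ 5: {1,2,3,4,6,7,8,10,11}  (accept∈set)
'b' @ 6: {3,5,6,8,10}
'c' @ 7: {1,2,3,4,6,7,8,10,11}  (accept∈set)
final: {1,2,3,4,6,7,8,10,11}; accept 1 in set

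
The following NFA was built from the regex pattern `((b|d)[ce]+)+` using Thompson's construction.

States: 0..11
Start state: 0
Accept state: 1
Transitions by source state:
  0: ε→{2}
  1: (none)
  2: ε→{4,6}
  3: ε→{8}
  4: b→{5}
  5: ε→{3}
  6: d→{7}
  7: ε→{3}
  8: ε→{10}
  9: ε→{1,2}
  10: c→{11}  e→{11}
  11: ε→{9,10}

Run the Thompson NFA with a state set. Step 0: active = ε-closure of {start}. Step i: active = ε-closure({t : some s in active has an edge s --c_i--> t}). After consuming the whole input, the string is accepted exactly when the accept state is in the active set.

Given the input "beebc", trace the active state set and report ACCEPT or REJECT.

S₀ = ε-closure({0}) = {0,2,4,6}
'b' @ 1: {3,5,8,10}
'e' @ 2: {1,2,4,6,9,10,11}  (accept∈set)
'e' @ 3: {1,2,4,6,9,10,11}  (accept∈set)
'b' @ 4: {3,5,8,10}
'c' @ 5: {1,2,4,6,9,10,11}  (accept∈set)
end set {1,2,4,6,9,10,11} — state 1 in

Answer: ACCEPT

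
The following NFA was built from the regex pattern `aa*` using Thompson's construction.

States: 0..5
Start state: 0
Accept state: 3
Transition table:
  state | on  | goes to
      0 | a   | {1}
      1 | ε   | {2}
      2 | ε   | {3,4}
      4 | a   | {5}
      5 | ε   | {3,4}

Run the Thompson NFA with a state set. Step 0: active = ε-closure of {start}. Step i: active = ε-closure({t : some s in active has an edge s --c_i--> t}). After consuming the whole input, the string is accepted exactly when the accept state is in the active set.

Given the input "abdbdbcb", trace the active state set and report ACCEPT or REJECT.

start: ε-closure({0}) = {0}
'a' @ 1: {1,2,3,4}  [accepting]
'b' @ 2: {}  — dead — no transitions
rest 'dbdbcb' ignored (set empty)
end set {} — state 3 not in

Answer: REJECT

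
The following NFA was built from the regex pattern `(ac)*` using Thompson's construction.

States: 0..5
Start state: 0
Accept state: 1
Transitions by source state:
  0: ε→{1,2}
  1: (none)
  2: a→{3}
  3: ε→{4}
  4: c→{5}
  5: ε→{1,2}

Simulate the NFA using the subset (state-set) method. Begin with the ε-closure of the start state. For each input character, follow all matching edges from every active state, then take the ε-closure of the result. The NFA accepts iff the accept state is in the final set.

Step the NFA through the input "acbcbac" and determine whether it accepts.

S₀ = ε-closure({0}) = {0,1,2}
'a' @ 1: {3,4}
'c' @ 2: {1,2,5}  ✓accept
'b' @ 3: {}  — no active states
rest 'cbac' ignored (set empty)
after full input: {}  (accept=1 not in)

Answer: REJECT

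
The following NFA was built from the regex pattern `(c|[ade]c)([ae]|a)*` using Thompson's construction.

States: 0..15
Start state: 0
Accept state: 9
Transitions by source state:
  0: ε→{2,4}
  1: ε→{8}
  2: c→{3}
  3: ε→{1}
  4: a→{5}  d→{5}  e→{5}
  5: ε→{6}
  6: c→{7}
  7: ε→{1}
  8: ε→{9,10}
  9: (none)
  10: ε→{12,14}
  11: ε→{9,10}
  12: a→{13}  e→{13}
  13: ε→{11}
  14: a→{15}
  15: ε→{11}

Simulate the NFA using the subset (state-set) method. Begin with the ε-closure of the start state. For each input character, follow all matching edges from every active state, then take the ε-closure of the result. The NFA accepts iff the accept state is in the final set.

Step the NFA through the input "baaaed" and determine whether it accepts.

Answer: REJECT

Derivation:
S₀ = ε-closure({0}) = {0,2,4}
'b' @ 1: {}  — dead — no transitions
rest 'aaaed' ignored (set empty)
end set {} — state 9 not in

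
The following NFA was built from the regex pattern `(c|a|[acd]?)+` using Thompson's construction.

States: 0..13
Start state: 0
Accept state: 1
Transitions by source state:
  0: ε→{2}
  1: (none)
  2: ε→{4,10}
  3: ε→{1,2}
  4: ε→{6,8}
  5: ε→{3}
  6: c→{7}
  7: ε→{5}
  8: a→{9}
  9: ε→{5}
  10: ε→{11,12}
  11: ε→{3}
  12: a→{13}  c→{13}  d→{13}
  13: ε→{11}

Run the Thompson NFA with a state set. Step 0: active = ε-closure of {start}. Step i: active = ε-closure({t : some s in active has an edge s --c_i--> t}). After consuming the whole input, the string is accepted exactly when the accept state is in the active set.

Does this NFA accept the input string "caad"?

S₀ = ε-closure({0}) = {0,1,2,3,4,6,8,10,11,12}
'c' @ 1: {1,2,3,4,5,6,7,8,10,11,12,13}  [accepting]
'a' @ 2: {1,2,3,4,5,6,8,9,10,11,12,13}  [accepting]
'a' @ 3: {1,2,3,4,5,6,8,9,10,11,12,13}  [accepting]
'd' @ 4: {1,2,3,4,6,8,10,11,12,13}  [accepting]
final: {1,2,3,4,6,8,10,11,12,13}; accept 1 in set

Answer: ACCEPT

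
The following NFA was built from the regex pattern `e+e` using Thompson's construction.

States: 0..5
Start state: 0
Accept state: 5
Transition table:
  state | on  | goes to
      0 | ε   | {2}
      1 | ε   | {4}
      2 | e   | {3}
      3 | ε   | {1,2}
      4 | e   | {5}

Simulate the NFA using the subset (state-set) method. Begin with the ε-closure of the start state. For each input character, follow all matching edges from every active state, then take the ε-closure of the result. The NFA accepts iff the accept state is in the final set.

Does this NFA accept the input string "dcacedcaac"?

Answer: REJECT

Derivation:
start: ε-closure({0}) = {0,2}
'd' @ 1: {}  — dead — no transitions
rest 'cacedcaac' ignored (set empty)
end set {} — state 5 not in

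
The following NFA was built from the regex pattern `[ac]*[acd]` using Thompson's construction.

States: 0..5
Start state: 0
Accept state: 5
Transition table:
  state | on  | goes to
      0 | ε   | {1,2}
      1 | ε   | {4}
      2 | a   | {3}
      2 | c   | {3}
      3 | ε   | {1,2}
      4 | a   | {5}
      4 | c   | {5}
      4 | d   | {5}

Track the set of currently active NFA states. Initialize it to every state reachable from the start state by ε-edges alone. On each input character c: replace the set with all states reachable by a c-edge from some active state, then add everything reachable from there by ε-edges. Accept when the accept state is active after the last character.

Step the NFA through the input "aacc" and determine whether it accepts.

Answer: ACCEPT

Derivation:
S₀ = ε-closure({0}) = {0,1,2,4}
'a' @ 1: {1,2,3,4,5}  (accept∈set)
'a' @ 2: {1,2,3,4,5}  (accept∈set)
'c' @ 3: {1,2,3,4,5}  (accept∈set)
'c' @ 4: {1,2,3,4,5}  (accept∈set)
final: {1,2,3,4,5}; accept 5 in set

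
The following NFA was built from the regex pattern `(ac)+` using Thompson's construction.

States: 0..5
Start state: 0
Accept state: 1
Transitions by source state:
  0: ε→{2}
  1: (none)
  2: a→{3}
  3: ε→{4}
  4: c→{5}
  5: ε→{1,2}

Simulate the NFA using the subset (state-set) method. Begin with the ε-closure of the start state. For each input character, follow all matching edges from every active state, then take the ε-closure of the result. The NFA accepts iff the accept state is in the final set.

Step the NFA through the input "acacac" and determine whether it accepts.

Answer: ACCEPT

Trace:
initial (ε-close {0}): {0,2}
'a' @ 1: {3,4}
'c' @ 2: {1,2,5}  ✓accept
'a' @ 3: {3,4}
'c' @ 4: {1,2,5}  ✓accept
'a' @ 5: {3,4}
'c' @ 6: {1,2,5}  ✓accept
end set {1,2,5} — state 1 in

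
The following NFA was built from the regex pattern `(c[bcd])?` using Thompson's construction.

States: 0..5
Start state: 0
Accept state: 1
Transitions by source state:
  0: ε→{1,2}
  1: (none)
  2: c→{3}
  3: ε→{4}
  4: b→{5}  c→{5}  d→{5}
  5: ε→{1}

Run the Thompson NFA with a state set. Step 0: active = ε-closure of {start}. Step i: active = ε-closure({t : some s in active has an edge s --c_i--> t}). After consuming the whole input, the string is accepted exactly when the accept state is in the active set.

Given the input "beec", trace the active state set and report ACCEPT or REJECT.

Answer: REJECT

Trace:
S₀ = ε-closure({0}) = {0,1,2}
'b' @ 1: {}  — no active states
rest 'eec' ignored (set empty)
final: {}; accept 1 not in set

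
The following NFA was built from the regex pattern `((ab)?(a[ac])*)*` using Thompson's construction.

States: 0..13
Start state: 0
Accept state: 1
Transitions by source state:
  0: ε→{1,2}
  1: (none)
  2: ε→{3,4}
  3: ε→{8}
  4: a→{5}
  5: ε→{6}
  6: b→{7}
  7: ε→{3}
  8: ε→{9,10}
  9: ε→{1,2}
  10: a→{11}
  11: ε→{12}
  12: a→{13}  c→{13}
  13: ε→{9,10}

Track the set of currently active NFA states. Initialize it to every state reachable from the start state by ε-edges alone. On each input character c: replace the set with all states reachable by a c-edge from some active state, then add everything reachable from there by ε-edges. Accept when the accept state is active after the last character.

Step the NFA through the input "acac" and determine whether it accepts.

Answer: ACCEPT

Trace:
S₀ = ε-closure({0}) = {0,1,2,3,4,8,9,10}
'a' @ 1: {5,6,11,12}
'c' @ 2: {1,2,3,4,8,9,10,13}  [accepting]
'a' @ 3: {5,6,11,12}
'c' @ 4: {1,2,3,4,8,9,10,13}  [accepting]
final: {1,2,3,4,8,9,10,13}; accept 1 in set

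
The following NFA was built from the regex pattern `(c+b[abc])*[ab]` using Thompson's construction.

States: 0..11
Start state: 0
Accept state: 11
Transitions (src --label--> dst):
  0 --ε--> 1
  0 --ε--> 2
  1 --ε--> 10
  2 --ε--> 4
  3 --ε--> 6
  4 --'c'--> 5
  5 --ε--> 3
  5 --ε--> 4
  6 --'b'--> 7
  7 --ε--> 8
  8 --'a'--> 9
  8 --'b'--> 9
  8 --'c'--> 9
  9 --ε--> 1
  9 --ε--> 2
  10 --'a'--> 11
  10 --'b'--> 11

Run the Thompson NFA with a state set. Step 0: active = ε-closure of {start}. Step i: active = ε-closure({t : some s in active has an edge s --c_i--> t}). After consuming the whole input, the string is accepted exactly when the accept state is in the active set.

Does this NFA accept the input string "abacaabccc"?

Answer: REJECT

Trace:
initial (ε-close {0}): {0,1,2,4,10}
'a' @ 1: {11}  (accept∈set)
'b' @ 2: {}  — no active states
rest 'acaabccc' ignored (set empty)
after full input: {}  (accept=11 not in)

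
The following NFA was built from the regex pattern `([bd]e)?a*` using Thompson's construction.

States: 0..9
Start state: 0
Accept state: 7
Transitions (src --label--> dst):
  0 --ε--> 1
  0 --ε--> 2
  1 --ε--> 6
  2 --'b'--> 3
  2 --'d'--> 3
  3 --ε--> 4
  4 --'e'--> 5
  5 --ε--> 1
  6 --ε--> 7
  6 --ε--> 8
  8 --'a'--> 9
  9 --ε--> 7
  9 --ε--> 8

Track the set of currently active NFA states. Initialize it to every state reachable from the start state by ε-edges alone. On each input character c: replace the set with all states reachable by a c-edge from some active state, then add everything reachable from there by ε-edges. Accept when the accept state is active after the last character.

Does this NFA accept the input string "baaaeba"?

Answer: REJECT

Derivation:
S₀ = ε-closure({0}) = {0,1,2,6,7,8}
'b' @ 1: {3,4}
'a' @ 2: {}  — state set empty
rest 'aaeba' ignored (set empty)
end set {} — state 7 not in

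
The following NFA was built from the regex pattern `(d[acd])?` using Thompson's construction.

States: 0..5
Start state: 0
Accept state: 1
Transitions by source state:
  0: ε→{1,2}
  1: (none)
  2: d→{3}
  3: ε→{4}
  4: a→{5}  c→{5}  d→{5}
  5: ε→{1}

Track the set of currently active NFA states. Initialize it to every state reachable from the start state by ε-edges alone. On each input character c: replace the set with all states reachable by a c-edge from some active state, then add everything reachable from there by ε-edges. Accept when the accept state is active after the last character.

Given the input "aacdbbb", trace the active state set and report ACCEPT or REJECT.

initial (ε-close {0}): {0,1,2}
'a' @ 1: {}  — dead — no transitions
rest 'acdbbb' ignored (set empty)
after full input: {}  (accept=1 not in)

Answer: REJECT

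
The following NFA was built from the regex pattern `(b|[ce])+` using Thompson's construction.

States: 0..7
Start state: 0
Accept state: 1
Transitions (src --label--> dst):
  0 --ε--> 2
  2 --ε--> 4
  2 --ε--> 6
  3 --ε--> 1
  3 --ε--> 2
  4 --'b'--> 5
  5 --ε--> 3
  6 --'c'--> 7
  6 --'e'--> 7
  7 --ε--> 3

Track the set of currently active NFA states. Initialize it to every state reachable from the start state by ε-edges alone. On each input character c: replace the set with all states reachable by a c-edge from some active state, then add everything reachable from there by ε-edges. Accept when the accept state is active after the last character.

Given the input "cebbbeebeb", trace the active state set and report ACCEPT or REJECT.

initial (ε-close {0}): {0,2,4,6}
'c' @ 1: {1,2,3,4,6,7}  (accept∈set)
'e' @ 2: {1,2,3,4,6,7}  (accept∈set)
'b' @ 3: {1,2,3,4,5,6}  (accept∈set)
'b' @ 4: {1,2,3,4,5,6}  (accept∈set)
'b' @ 5: {1,2,3,4,5,6}  (accept∈set)
'e' @ 6: {1,2,3,4,6,7}  (accept∈set)
'e' @ 7: {1,2,3,4,6,7}  (accept∈set)
'b' @ 8: {1,2,3,4,5,6}  (accept∈set)
'e' @ 9: {1,2,3,4,6,7}  (accept∈set)
'b' @ 10: {1,2,3,4,5,6}  (accept∈set)
after full input: {1,2,3,4,5,6}  (accept=1 in)

Answer: ACCEPT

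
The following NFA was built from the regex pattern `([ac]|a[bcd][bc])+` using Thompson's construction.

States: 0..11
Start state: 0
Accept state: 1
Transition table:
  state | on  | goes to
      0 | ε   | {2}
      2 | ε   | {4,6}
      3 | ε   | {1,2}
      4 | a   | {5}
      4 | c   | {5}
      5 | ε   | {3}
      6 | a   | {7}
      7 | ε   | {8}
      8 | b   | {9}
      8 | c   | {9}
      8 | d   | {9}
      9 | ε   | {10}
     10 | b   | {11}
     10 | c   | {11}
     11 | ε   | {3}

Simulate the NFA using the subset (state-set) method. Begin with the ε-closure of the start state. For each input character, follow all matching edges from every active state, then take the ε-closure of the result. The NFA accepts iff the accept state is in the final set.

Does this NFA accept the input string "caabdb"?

S₀ = ε-closure({0}) = {0,2,4,6}
'c' @ 1: {1,2,3,4,5,6}  (accept∈set)
'a' @ 2: {1,2,3,4,5,6,7,8}  (accept∈set)
'a' @ 3: {1,2,3,4,5,6,7,8}  (accept∈set)
'b' @ 4: {9,10}
'd' @ 5: {}  — dead — no transitions
rest 'b' ignored (set empty)
after full input: {}  (accept=1 not in)

Answer: REJECT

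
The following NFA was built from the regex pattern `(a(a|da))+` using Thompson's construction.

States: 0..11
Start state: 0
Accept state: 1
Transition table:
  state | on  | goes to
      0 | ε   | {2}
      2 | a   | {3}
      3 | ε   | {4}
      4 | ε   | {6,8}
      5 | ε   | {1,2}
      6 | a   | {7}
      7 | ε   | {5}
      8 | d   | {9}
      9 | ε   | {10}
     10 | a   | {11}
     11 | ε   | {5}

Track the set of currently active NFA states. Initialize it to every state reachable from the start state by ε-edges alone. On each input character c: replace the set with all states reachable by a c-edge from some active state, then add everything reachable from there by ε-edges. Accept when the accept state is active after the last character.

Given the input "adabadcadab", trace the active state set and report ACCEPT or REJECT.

Answer: REJECT

Steps:
initial (ε-close {0}): {0,2}
'a' @ 1: {3,4,6,8}
'd' @ 2: {9,10}
'a' @ 3: {1,2,5,11}  [accepting]
'b' @ 4: {}  — dead — no transitions
rest 'adcadab' ignored (set empty)
final: {}; accept 1 not in set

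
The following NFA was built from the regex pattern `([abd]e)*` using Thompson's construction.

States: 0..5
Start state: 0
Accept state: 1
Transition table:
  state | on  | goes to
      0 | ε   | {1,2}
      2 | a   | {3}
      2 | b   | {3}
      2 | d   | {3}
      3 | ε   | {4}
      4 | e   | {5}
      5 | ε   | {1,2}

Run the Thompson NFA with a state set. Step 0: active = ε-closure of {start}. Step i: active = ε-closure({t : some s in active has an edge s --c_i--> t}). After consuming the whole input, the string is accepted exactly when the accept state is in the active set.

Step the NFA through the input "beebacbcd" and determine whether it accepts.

Answer: REJECT

Trace:
initial (ε-close {0}): {0,1,2}
'b' @ 1: {3,4}
'e' @ 2: {1,2,5}  (accept∈set)
'e' @ 3: {}  — state set empty
rest 'bacbcd' ignored (set empty)
after full input: {}  (accept=1 not in)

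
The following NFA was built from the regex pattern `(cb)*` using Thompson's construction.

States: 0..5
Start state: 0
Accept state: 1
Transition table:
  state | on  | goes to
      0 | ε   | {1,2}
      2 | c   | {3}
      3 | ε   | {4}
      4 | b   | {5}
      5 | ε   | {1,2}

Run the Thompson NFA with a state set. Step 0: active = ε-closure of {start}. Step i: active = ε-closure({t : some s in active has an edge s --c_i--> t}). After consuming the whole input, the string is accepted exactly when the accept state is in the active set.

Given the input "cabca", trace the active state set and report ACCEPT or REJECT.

S₀ = ε-closure({0}) = {0,1,2}
'c' @ 1: {3,4}
'a' @ 2: {}  — state set empty
rest 'bca' ignored (set empty)
final: {}; accept 1 not in set

Answer: REJECT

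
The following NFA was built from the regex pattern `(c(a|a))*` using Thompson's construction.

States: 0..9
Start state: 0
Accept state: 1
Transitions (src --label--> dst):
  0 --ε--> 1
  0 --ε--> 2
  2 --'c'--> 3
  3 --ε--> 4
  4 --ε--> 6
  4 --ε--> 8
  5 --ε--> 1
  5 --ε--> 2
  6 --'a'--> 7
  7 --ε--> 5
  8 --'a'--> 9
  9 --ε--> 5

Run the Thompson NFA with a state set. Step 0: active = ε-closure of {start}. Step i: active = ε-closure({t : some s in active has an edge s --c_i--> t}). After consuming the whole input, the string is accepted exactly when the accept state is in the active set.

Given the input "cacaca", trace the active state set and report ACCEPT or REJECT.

Answer: ACCEPT

Steps:
initial (ε-close {0}): {0,1,2}
'c' @ 1: {3,4,6,8}
'a' @ 2: {1,2,5,7,9}  ✓accept
'c' @ 3: {3,4,6,8}
'a' @ 4: {1,2,5,7,9}  ✓accept
'c' @ 5: {3,4,6,8}
'a' @ 6: {1,2,5,7,9}  ✓accept
final: {1,2,5,7,9}; accept 1 in set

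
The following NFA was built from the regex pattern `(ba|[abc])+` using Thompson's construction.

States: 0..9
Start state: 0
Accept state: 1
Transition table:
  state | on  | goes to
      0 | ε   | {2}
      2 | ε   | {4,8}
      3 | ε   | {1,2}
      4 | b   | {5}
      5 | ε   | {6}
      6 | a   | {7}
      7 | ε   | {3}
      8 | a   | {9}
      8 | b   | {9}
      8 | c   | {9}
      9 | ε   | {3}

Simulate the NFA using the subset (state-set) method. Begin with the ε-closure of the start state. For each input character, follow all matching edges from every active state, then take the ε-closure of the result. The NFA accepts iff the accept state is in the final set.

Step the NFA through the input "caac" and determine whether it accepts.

S₀ = ε-closure({0}) = {0,2,4,8}
'c' @ 1: {1,2,3,4,8,9}  ✓accept
'a' @ 2: {1,2,3,4,8,9}  ✓accept
'a' @ 3: {1,2,3,4,8,9}  ✓accept
'c' @ 4: {1,2,3,4,8,9}  ✓accept
end set {1,2,3,4,8,9} — state 1 in

Answer: ACCEPT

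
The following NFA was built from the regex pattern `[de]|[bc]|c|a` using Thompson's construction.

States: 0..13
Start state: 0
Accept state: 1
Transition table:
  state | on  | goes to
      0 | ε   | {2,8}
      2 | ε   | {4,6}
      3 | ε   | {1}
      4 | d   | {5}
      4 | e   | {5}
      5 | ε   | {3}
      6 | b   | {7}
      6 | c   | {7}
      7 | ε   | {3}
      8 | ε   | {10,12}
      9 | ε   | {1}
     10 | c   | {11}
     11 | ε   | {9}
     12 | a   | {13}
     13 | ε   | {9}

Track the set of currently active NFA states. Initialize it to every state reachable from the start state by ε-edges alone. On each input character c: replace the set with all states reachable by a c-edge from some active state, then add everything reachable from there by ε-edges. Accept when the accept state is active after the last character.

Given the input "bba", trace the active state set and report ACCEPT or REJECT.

start: ε-closure({0}) = {0,2,4,6,8,10,12}
'b' @ 1: {1,3,7}  (accept∈set)
'b' @ 2: {}  — state set empty
rest 'a' ignored (set empty)
final: {}; accept 1 not in set

Answer: REJECT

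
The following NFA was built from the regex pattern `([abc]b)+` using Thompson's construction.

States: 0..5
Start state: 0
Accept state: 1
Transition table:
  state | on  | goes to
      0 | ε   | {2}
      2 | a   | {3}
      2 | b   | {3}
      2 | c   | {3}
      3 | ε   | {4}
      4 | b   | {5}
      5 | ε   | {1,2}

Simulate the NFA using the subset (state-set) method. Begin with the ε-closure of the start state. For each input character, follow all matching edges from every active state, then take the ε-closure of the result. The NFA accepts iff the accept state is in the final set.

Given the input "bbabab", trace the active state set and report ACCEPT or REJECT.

Answer: ACCEPT

Derivation:
initial (ε-close {0}): {0,2}
'b' @ 1: {3,4}
'b' @ 2: {1,2,5}  [accepting]
'a' @ 3: {3,4}
'b' @ 4: {1,2,5}  [accepting]
'a' @ 5: {3,4}
'b' @ 6: {1,2,5}  [accepting]
final: {1,2,5}; accept 1 in set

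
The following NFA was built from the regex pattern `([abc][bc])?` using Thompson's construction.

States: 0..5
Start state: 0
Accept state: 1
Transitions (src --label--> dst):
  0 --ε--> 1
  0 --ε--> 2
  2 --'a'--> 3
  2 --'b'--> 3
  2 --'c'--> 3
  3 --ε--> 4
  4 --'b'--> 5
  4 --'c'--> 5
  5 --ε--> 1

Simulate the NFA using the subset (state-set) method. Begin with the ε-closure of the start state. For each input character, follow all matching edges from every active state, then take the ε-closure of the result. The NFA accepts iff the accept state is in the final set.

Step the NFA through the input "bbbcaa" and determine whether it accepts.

S₀ = ε-closure({0}) = {0,1,2}
'b' @ 1: {3,4}
'b' @ 2: {1,5}  ✓accept
'b' @ 3: {}  — dead — no transitions
rest 'caa' ignored (set empty)
after full input: {}  (accept=1 not in)

Answer: REJECT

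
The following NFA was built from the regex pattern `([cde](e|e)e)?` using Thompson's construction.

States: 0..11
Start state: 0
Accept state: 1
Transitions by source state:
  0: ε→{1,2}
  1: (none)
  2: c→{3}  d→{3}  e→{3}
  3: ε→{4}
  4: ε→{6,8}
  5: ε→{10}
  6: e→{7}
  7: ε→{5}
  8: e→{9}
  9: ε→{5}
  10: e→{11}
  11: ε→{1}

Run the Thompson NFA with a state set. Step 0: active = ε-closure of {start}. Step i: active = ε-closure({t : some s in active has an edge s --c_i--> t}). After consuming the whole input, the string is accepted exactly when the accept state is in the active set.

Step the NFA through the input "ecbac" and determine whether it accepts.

Answer: REJECT

Steps:
start: ε-closure({0}) = {0,1,2}
'e' @ 1: {3,4,6,8}
'c' @ 2: {}  — state set empty
rest 'bac' ignored (set empty)
after full input: {}  (accept=1 not in)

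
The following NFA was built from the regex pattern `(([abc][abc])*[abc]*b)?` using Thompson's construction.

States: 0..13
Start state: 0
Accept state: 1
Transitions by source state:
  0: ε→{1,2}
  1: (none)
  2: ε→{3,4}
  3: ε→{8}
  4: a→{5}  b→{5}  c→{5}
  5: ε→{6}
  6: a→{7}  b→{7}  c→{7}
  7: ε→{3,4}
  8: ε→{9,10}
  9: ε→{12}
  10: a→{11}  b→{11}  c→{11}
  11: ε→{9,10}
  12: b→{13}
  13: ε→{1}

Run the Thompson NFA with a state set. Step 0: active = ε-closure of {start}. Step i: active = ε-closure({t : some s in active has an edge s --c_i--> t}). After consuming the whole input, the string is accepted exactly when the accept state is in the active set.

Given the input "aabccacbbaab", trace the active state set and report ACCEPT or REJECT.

Answer: ACCEPT

Trace:
initial (ε-close {0}): {0,1,2,3,4,8,9,10,12}
'a' @ 1: {5,6,9,10,11,12}
'a' @ 2: {3,4,7,8,9,10,11,12}
'b' @ 3: {1,5,6,9,10,11,12,13}  (accept∈set)
'c' @ 4: {3,4,7,8,9,10,11,12}
'c' @ 5: {5,6,9,10,11,12}
'a' @ 6: {3,4,7,8,9,10,11,12}
'c' @ 7: {5,6,9,10,11,12}
'b' @ 8: {1,3,4,7,8,9,10,11,12,13}  (accept∈set)
'b' @ 9: {1,5,6,9,10,11,12,13}  (accept∈set)
'a' @ 10: {3,4,7,8,9,10,11,12}
'a' @ 11: {5,6,9,10,11,12}
'b' @ 12: {1,3,4,7,8,9,10,11,12,13}  (accept∈set)
after full input: {1,3,4,7,8,9,10,11,12,13}  (accept=1 in)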